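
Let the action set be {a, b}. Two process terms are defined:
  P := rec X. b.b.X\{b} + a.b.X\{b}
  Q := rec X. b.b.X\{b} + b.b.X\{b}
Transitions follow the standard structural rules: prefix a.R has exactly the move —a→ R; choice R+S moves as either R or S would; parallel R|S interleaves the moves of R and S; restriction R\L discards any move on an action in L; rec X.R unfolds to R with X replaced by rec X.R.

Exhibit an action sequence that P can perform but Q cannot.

a

Reachable graph of P (4 states):
  m0 = rec X. b.b.X\{b} + a.b.X\{b} → —a→ m1, —b→ m1
  m1 = b.(rec X. b.b.X\{b} + a.b.X\{b})\{b} → —b→ m2
  m2 = (rec X. b.b.X\{b} + a.b.X\{b})\{b} → —a→ m3
  m3 = (b.(rec X. b.b.X\{b} + a.b.X\{b})\{b})\{b} → stopped
Reachable graph of Q (3 states):
  n0 = rec X. b.b.X\{b} + b.b.X\{b} → —b→ n1
  n1 = b.(rec X. b.b.X\{b} + b.b.X\{b})\{b} → —b→ n2
  n2 = (rec X. b.b.X\{b} + b.b.X\{b})\{b} → stopped
Trace ⟨a⟩ through P, begin at {m0}:
  [1] a ⇒ {m1}
  — P admits the full trace.
Trace ⟨a⟩ through Q, begin at {n0}:
  [1] a ⇒ no successor for Q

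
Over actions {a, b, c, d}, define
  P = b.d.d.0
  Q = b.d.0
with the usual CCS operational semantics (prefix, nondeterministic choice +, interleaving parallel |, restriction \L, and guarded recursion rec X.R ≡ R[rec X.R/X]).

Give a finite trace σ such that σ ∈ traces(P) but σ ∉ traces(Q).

bdd

P's transition system — 4 states:
  m0 = b.d.d.0 → -b-> m1
  m1 = d.d.0 → -d-> m2
  m2 = d.0 → -d-> m3
  m3 = 0 → ·
Q's transition system — 3 states:
  n0 = b.d.0 → -b-> n1
  n1 = d.0 → -d-> n2
  n2 = 0 → ·
Executing bdd from P (initial set {m0}):
  step 1 (b): {m1}
  step 2 (d): {m2}
  step 3 (d): {m3}
  ✓ P
Executing bdd from Q (initial set {n0}):
  step 1 (b): {n1}
  step 2 (d): {n2}
  step 3 (d): ∅ (Q stuck)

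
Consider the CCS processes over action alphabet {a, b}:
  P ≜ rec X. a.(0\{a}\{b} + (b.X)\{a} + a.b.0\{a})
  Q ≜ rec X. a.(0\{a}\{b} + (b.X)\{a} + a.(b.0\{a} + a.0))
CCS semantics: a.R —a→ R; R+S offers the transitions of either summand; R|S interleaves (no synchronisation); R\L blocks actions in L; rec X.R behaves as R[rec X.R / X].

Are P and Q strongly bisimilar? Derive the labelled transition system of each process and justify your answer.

NO

LTS(P): 5 reachable states
  u0 = rec X. a.(0\{a}\{b} + (b.X)\{a} + a.b.0\{a}) :: --a--▸ u1
  u1 = 0\{a}\{b} + (b.(rec X. a.(0\{a}\{b} + (b.X)\{a} + a.b.0\{a})))\{a} + a.b.0\{a} :: --a--▸ u2, --b--▸ u3
  u2 = b.0\{a} :: --b--▸ u4
  u3 = (rec X. a.(0\{a}\{b} + (b.X)\{a} + a.b.0\{a}))\{a} :: deadlocked
  u4 = 0\{a} :: deadlocked
LTS(Q): 6 reachable states
  v0 = rec X. a.(0\{a}\{b} + (b.X)\{a} + a.(b.0\{a} + a.0)) :: --a--▸ v1
  v1 = 0\{a}\{b} + (b.(rec X. a.(0\{a}\{b} + (b.X)\{a} + a.(b.0\{a} + a.0))))\{a} + a.(b.0\{a} + a.0) :: --a--▸ v2, --b--▸ v3
  v2 = b.0\{a} + a.0 :: --a--▸ v4, --b--▸ v5
  v3 = (rec X. a.(0\{a}\{b} + (b.X)\{a} + a.(b.0\{a} + a.0)))\{a} :: deadlocked
  v4 = 0 :: deadlocked
  v5 = 0\{a} :: deadlocked
Partition-refinement fixed point:
  B0 = {u0}
  B1 = {u1}
  B2 = {u2}
  B3 = {u3, u4, v3, v4, v5}
  B4 = {v0}
  B5 = {v1}
  B6 = {v2}
u0 ∈ B0, v0 ∈ B4 → different blocks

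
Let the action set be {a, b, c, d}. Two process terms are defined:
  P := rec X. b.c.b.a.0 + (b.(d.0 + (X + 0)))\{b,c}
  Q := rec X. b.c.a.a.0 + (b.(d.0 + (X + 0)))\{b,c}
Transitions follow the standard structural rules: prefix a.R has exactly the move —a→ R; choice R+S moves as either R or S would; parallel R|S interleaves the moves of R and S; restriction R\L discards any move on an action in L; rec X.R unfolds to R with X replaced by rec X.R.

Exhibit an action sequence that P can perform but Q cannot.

P's transition system — 5 states:
  p0 = rec X. b.c.b.a.0 + (b.(d.0 + (X + 0)))\{b,c} has moves --b--▸ p1
  p1 = c.b.a.0 has moves --c--▸ p2
  p2 = b.a.0 has moves --b--▸ p3
  p3 = a.0 has moves --a--▸ p4
  p4 = 0 has moves ∅
Q's transition system — 5 states:
  q0 = rec X. b.c.a.a.0 + (b.(d.0 + (X + 0)))\{b,c} has moves --b--▸ q1
  q1 = c.a.a.0 has moves --c--▸ q2
  q2 = a.a.0 has moves --a--▸ q3
  q3 = a.0 has moves --a--▸ q4
  q4 = 0 has moves ∅
Executing bcb from P (initial set {p0}):
  after b @ step 1: {p1}
  after c @ step 2: {p2}
  after b @ step 3: {p3}
  ✓ P
Executing bcb from Q (initial set {q0}):
  after b @ step 1: {q1}
  after c @ step 2: {q2}
  after b @ step 3: no successor for Q

bcb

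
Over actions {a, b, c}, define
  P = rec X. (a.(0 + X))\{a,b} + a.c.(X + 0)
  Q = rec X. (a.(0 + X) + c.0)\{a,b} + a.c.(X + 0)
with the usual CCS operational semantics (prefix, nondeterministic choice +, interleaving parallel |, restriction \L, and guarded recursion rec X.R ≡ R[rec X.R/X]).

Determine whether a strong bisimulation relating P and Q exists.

Reachable graph of P (3 states):
  u0 = rec X. (a.(0 + X))\{a,b} + a.c.(X + 0) ⊢ =a=> u1
  u1 = c.((rec X. (a.(0 + X))\{a,b} + a.c.(X + 0)) + 0) ⊢ =c=> u2
  u2 = (rec X. (a.(0 + X))\{a,b} + a.c.(X + 0)) + 0 ⊢ =a=> u1
Reachable graph of Q (4 states):
  v0 = rec X. (a.(0 + X) + c.0)\{a,b} + a.c.(X + 0) ⊢ =a=> v1, =c=> v2
  v1 = c.((rec X. (a.(0 + X) + c.0)\{a,b} + a.c.(X + 0)) + 0) ⊢ =c=> v3
  v2 = 0\{a,b} ⊢ deadlocked
  v3 = (rec X. (a.(0 + X) + c.0)\{a,b} + a.c.(X + 0)) + 0 ⊢ =a=> v1, =c=> v2
Coarsest stable partition (strong bisimilarity classes):
  B0 = {u0, u2}
  B1 = {u1}
  B2 = {v0, v3}
  B3 = {v1}
  B4 = {v2}
u0 ∈ B0, v0 ∈ B2 → different blocks

NO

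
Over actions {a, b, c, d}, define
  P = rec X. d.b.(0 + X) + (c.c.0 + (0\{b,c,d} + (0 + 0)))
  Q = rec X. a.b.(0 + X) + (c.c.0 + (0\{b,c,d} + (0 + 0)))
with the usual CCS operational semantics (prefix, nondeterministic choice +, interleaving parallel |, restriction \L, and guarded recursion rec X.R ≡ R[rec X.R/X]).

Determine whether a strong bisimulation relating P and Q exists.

P ≁ Q

P's transition system — 5 states:
  p0 = rec X. d.b.(0 + X) + (c.c.0 + (0\{b,c,d} + (0 + 0))) has moves --c--▸ p1, --d--▸ p2
  p1 = c.0 has moves --c--▸ p3
  p2 = b.(0 + (rec X. d.b.(0 + X) + (c.c.0 + (0\{b,c,d} + (0 + 0))))) has moves --b--▸ p4
  p3 = 0 has moves stopped
  p4 = 0 + (rec X. d.b.(0 + X) + (c.c.0 + (0\{b,c,d} + (0 + 0)))) has moves --c--▸ p1, --d--▸ p2
Q's transition system — 5 states:
  q0 = rec X. a.b.(0 + X) + (c.c.0 + (0\{b,c,d} + (0 + 0))) has moves --a--▸ q1, --c--▸ q2
  q1 = b.(0 + (rec X. a.b.(0 + X) + (c.c.0 + (0\{b,c,d} + (0 + 0))))) has moves --b--▸ q3
  q2 = c.0 has moves --c--▸ q4
  q3 = 0 + (rec X. a.b.(0 + X) + (c.c.0 + (0\{b,c,d} + (0 + 0)))) has moves --a--▸ q1, --c--▸ q2
  q4 = 0 has moves stopped
Coarsest stable partition (strong bisimilarity classes):
  B0 = {p0, p4}
  B1 = {p1, q2}
  B2 = {p3, q4}
  B3 = {p2}
  B4 = {q0, q3}
  B5 = {q1}
p0 ∈ B0, q0 ∈ B4 → different blocks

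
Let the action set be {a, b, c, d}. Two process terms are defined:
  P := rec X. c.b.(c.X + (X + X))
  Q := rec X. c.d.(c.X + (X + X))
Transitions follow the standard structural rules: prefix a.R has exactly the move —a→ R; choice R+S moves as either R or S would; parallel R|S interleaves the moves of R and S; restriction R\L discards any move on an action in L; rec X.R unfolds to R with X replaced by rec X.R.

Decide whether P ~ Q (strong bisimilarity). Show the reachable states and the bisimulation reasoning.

P ≁ Q

Reachable graph of P (3 states):
  p0 = rec X. c.b.(c.X + (X + X)) :: =c=> p1
  p1 = b.(c.(rec X. c.b.(c.X + (X + X))) + ((rec X. c.b.(c.X + (X + X))) + (rec X. c.b.(c.X + (X + X))))) :: =b=> p2
  p2 = c.(rec X. c.b.(c.X + (X + X))) + ((rec X. c.b.(c.X + (X + X))) + (rec X. c.b.(c.X + (X + X)))) :: =c=> p0, =c=> p1
Reachable graph of Q (3 states):
  q0 = rec X. c.d.(c.X + (X + X)) :: =c=> q1
  q1 = d.(c.(rec X. c.d.(c.X + (X + X))) + ((rec X. c.d.(c.X + (X + X))) + (rec X. c.d.(c.X + (X + X))))) :: =d=> q2
  q2 = c.(rec X. c.d.(c.X + (X + X))) + ((rec X. c.d.(c.X + (X + X))) + (rec X. c.d.(c.X + (X + X)))) :: =c=> q0, =c=> q1
Partition-refinement fixed point:
  B0 = {p0}
  B1 = {p1}
  B2 = {p2}
  B3 = {q0}
  B4 = {q1}
  B5 = {q2}
p0 ∈ B0, q0 ∈ B3 → different blocks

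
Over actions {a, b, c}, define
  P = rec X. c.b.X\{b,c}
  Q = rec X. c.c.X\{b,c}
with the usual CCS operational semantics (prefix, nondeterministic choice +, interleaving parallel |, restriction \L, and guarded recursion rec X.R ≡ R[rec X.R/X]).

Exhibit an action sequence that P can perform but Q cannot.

P's transition system — 3 states:
  m0 = rec X. c.b.X\{b,c} ⊢ ··c··> m1
  m1 = b.(rec X. c.b.X\{b,c})\{b,c} ⊢ ··b··> m2
  m2 = (rec X. c.b.X\{b,c})\{b,c} ⊢ (no moves)
Q's transition system — 3 states:
  n0 = rec X. c.c.X\{b,c} ⊢ ··c··> n1
  n1 = c.(rec X. c.c.X\{b,c})\{b,c} ⊢ ··c··> n2
  n2 = (rec X. c.c.X\{b,c})\{b,c} ⊢ (no moves)
Trace ⟨cb⟩ through P, begin at {m0}:
  [1] c ⇒ {m1}
  [2] b ⇒ {m2}
  — P admits the full trace.
Trace ⟨cb⟩ through Q, begin at {n0}:
  [1] c ⇒ {n1}
  [2] b ⇒ ∅  — Q cannot continue

cb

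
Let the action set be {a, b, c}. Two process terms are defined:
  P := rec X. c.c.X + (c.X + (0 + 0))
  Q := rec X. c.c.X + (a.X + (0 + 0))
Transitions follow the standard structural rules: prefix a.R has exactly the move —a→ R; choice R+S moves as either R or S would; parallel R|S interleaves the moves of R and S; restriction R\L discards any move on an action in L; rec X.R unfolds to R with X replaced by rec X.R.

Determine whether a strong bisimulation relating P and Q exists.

P ≁ Q

P's transition system — 2 states:
  u0 = rec X. c.c.X + (c.X + (0 + 0)) has moves =c=> u0, =c=> u1
  u1 = c.(rec X. c.c.X + (c.X + (0 + 0))) has moves =c=> u0
Q's transition system — 2 states:
  v0 = rec X. c.c.X + (a.X + (0 + 0)) has moves =a=> v0, =c=> v1
  v1 = c.(rec X. c.c.X + (a.X + (0 + 0))) has moves =c=> v0
Bisimilarity quotient blocks:
  B0 = {u0, u1}
  B1 = {v0}
  B2 = {v1}
u0 ∈ B0, v0 ∈ B1 → different blocks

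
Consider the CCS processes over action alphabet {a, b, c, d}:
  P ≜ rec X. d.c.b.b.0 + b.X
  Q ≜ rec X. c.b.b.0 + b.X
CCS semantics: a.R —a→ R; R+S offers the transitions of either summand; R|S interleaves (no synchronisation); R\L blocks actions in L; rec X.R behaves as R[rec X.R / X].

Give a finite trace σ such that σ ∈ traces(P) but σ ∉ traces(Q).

d

Reachable graph of P (5 states):
  m0 = rec X. d.c.b.b.0 + b.X | --b--▸ m0, --d--▸ m1
  m1 = c.b.b.0 | --c--▸ m2
  m2 = b.b.0 | --b--▸ m3
  m3 = b.0 | --b--▸ m4
  m4 = 0 | ∅
Reachable graph of Q (4 states):
  n0 = rec X. c.b.b.0 + b.X | --b--▸ n0, --c--▸ n1
  n1 = b.b.0 | --b--▸ n2
  n2 = b.0 | --b--▸ n3
  n3 = 0 | ∅
Run σ = ⟨d⟩ on P: start {m0}
  step 1 (d): {m1}
  P completes σ.
Run σ = ⟨d⟩ on Q: start {n0}
  step 1 (d): no successor for Q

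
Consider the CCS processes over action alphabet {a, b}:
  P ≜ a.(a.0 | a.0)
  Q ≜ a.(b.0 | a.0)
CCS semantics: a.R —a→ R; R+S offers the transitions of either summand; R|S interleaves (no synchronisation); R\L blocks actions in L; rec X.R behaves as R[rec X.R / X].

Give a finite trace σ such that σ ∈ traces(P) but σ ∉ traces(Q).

aaa

Reachable graph of P (5 states):
  m0 = a.(a.0 | a.0) :: --a--▸ m1
  m1 = a.0 | a.0 :: --a--▸ m2, --a--▸ m3
  m2 = 0 | a.0 :: --a--▸ m4
  m3 = a.0 | 0 :: --a--▸ m4
  m4 = 0 | 0 :: (no moves)
Reachable graph of Q (5 states):
  n0 = a.(b.0 | a.0) :: --a--▸ n1
  n1 = b.0 | a.0 :: --a--▸ n2, --b--▸ n3
  n2 = b.0 | 0 :: --b--▸ n4
  n3 = 0 | a.0 :: --a--▸ n4
  n4 = 0 | 0 :: (no moves)
Trace ⟨aaa⟩ through P, begin at {m0}:
  step 1 (a): {m1}
  step 2 (a): {m2, m3}
  step 3 (a): {m4}
  ✓ P
Trace ⟨aaa⟩ through Q, begin at {n0}:
  step 1 (a): {n1}
  step 2 (a): {n2}
  step 3 (a): ∅  — Q cannot continue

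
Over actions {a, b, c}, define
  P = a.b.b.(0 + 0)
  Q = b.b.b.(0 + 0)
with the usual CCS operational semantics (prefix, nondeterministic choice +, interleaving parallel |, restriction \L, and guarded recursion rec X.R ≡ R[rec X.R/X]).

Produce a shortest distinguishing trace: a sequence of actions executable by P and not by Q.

a

LTS(P): 4 reachable states
  p0 = a.b.b.(0 + 0) | =a=> p1
  p1 = b.b.(0 + 0) | =b=> p2
  p2 = b.(0 + 0) | =b=> p3
  p3 = 0 + 0 | ∅
LTS(Q): 4 reachable states
  q0 = b.b.b.(0 + 0) | =b=> q1
  q1 = b.b.(0 + 0) | =b=> q2
  q2 = b.(0 + 0) | =b=> q3
  q3 = 0 + 0 | ∅
Trace ⟨a⟩ through P, begin at {p0}:
  after a @ step 1: {p1}
  ✓ P
Trace ⟨a⟩ through Q, begin at {q0}:
  after a @ step 1: ∅  — Q cannot continue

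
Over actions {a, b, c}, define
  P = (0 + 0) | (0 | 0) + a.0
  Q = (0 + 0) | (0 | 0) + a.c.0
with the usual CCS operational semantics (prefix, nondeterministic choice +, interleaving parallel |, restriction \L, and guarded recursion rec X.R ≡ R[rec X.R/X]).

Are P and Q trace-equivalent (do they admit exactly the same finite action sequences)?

P's transition system — 2 states:
  m0 = (0 + 0) | (0 | 0) + a.0 :: ··a··> m1
  m1 = 0 :: ∅
Q's transition system — 3 states:
  n0 = (0 + 0) | (0 | 0) + a.c.0 :: ··a··> n1
  n1 = c.0 :: ··c··> n2
  n2 = 0 :: ∅
Trace ⟨ac⟩ through Q, begin at {n0}:
  after a @ step 1: {n1}
  after c @ step 2: {n2}
  — Q admits the full trace.
Trace ⟨ac⟩ through P, begin at {m0}:
  after a @ step 1: {m1}
  after c @ step 2: ∅  — P cannot continue

trace-distinct — witness ⟨ac⟩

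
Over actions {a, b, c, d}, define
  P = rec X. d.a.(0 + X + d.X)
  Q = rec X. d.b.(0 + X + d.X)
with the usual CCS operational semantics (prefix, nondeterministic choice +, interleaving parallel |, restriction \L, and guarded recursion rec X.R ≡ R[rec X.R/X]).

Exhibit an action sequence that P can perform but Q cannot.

da

P's transition system — 3 states:
  u0 = rec X. d.a.(0 + X + d.X) has moves —d→ u1
  u1 = a.(0 + (rec X. d.a.(0 + X + d.X)) + d.(rec X. d.a.(0 + X + d.X))) has moves —a→ u2
  u2 = 0 + (rec X. d.a.(0 + X + d.X)) + d.(rec X. d.a.(0 + X + d.X)) has moves —d→ u0, —d→ u1
Q's transition system — 3 states:
  v0 = rec X. d.b.(0 + X + d.X) has moves —d→ v1
  v1 = b.(0 + (rec X. d.b.(0 + X + d.X)) + d.(rec X. d.b.(0 + X + d.X))) has moves —b→ v2
  v2 = 0 + (rec X. d.b.(0 + X + d.X)) + d.(rec X. d.b.(0 + X + d.X)) has moves —d→ v0, —d→ v1
Executing da from P (initial set {u0}):
  after d @ step 1: {u1}
  after a @ step 2: {u2}
  — P admits the full trace.
Executing da from Q (initial set {v0}):
  after d @ step 1: {v1}
  after a @ step 2: ∅ (Q stuck)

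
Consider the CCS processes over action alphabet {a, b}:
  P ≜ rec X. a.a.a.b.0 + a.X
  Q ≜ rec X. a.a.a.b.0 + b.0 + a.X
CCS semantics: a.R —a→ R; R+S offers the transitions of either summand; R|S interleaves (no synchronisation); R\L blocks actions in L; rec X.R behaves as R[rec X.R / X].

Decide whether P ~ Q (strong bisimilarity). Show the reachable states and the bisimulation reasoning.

P ≁ Q

LTS(P): 5 reachable states
  m0 = rec X. a.a.a.b.0 + a.X ⊢ -a-> m0, -a-> m1
  m1 = a.a.b.0 ⊢ -a-> m2
  m2 = a.b.0 ⊢ -a-> m3
  m3 = b.0 ⊢ -b-> m4
  m4 = 0 ⊢ deadlocked
LTS(Q): 5 reachable states
  n0 = rec X. a.a.a.b.0 + b.0 + a.X ⊢ -a-> n0, -a-> n1, -b-> n2
  n1 = a.a.b.0 ⊢ -a-> n3
  n2 = 0 ⊢ deadlocked
  n3 = a.b.0 ⊢ -a-> n4
  n4 = b.0 ⊢ -b-> n2
Bisimilarity quotient blocks:
  B0 = {m0}
  B1 = {m1, n1}
  B2 = {m2, n3}
  B3 = {m3, n4}
  B4 = {m4, n2}
  B5 = {n0}
m0 ∈ B0, n0 ∈ B5 → different blocks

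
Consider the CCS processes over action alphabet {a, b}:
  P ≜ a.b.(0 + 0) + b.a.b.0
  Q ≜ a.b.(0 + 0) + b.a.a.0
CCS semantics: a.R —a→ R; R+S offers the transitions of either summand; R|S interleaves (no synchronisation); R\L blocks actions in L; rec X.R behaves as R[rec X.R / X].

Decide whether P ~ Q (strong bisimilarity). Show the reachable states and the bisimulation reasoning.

not bisimilar

LTS(P): 6 reachable states
  u0 = a.b.(0 + 0) + b.a.b.0 | =a=> u1, =b=> u2
  u1 = b.(0 + 0) | =b=> u3
  u2 = a.b.0 | =a=> u4
  u3 = 0 + 0 | (no moves)
  u4 = b.0 | =b=> u5
  u5 = 0 | (no moves)
LTS(Q): 6 reachable states
  v0 = a.b.(0 + 0) + b.a.a.0 | =a=> v1, =b=> v2
  v1 = b.(0 + 0) | =b=> v3
  v2 = a.a.0 | =a=> v4
  v3 = 0 + 0 | (no moves)
  v4 = a.0 | =a=> v5
  v5 = 0 | (no moves)
Coarsest stable partition (strong bisimilarity classes):
  B0 = {u0}
  B1 = {u1, u4, v1}
  B2 = {u3, u5, v3, v5}
  B3 = {u2}
  B4 = {v0}
  B5 = {v2}
  B6 = {v4}
u0 ∈ B0, v0 ∈ B4 → different blocks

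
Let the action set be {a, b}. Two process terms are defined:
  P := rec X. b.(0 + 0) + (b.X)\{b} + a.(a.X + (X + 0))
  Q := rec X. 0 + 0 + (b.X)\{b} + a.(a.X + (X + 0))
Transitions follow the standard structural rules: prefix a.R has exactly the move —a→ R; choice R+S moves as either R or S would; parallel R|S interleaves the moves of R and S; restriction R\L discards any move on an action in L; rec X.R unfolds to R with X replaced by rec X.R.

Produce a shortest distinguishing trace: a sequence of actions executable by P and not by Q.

LTS(P): 3 reachable states
  m0 = rec X. b.(0 + 0) + (b.X)\{b} + a.(a.X + (X + 0)) | =a=> m1, =b=> m2
  m1 = a.(rec X. b.(0 + 0) + (b.X)\{b} + a.(a.X + (X + 0))) + ((rec X. b.(0 + 0) + (b.X)\{b} + a.(a.X + (X + 0))) + 0) | =a=> m0, =a=> m1, =b=> m2
  m2 = 0 + 0 | stopped
LTS(Q): 2 reachable states
  n0 = rec X. 0 + 0 + (b.X)\{b} + a.(a.X + (X + 0)) | =a=> n1
  n1 = a.(rec X. 0 + 0 + (b.X)\{b} + a.(a.X + (X + 0))) + ((rec X. 0 + 0 + (b.X)\{b} + a.(a.X + (X + 0))) + 0) | =a=> n0, =a=> n1
Executing b from P (initial set {m0}):
  after b @ step 1: {m2}
  P completes σ.
Executing b from Q (initial set {n0}):
  after b @ step 1: ∅  — Q cannot continue

b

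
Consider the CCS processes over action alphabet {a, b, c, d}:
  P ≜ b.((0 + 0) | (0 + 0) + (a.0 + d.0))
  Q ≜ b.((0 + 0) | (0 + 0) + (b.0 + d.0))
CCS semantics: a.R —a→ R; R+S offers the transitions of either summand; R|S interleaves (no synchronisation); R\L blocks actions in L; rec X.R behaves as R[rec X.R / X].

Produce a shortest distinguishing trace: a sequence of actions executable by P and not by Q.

LTS(P): 3 reachable states
  s0 = b.((0 + 0) | (0 + 0) + (a.0 + d.0)) has moves -b-> s1
  s1 = (0 + 0) | (0 + 0) + (a.0 + d.0) has moves -a-> s2, -d-> s2
  s2 = 0 has moves ·
LTS(Q): 3 reachable states
  t0 = b.((0 + 0) | (0 + 0) + (b.0 + d.0)) has moves -b-> t1
  t1 = (0 + 0) | (0 + 0) + (b.0 + d.0) has moves -b-> t2, -d-> t2
  t2 = 0 has moves ·
Trace ⟨ba⟩ through P, begin at {s0}:
  after b @ step 1: {s1}
  after a @ step 2: {s2}
  — P admits the full trace.
Trace ⟨ba⟩ through Q, begin at {t0}:
  after b @ step 1: {t1}
  after a @ step 2: no successor for Q

ba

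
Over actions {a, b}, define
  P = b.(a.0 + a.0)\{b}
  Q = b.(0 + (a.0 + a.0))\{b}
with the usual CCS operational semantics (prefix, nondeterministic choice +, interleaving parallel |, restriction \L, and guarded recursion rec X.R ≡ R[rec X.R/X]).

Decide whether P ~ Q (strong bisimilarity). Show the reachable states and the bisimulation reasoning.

P ~ Q

LTS(P): 3 reachable states
  u0 = b.(a.0 + a.0)\{b} :: —b→ u1
  u1 = (a.0 + a.0)\{b} :: —a→ u2
  u2 = 0\{b} :: ·
LTS(Q): 3 reachable states
  v0 = b.(0 + (a.0 + a.0))\{b} :: —b→ v1
  v1 = (0 + (a.0 + a.0))\{b} :: —a→ v2
  v2 = 0\{b} :: ·
Coarsest stable partition (strong bisimilarity classes):
  B0 = {u0, v0}
  B1 = {u1, v1}
  B2 = {u2, v2}
u0 ∈ B0, v0 ∈ B0 → same block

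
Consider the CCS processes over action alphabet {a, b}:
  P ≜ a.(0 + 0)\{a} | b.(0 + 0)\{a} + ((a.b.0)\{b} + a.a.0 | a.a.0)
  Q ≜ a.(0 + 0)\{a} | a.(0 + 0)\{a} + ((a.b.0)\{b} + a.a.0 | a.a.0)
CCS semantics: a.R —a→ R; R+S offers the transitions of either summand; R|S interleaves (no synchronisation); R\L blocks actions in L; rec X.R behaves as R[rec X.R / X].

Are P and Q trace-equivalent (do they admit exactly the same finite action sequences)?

LTS(P): 13 reachable states
  p0 = a.(0 + 0)\{a} | b.(0 + 0)\{a} + ((a.b.0)\{b} + a.a.0 | a.a.0) ⊢ ··a··> p1, ··a··> p2, ··a··> p3, ··a··> p4, ··b··> p5
  p1 = (0 + 0)\{a} | b.(0 + 0)\{a} ⊢ ··b··> p6
  p2 = (b.0)\{b} ⊢ (no moves)
  p3 = a.0 | a.a.0 ⊢ ··a··> p7, ··a··> p8
  p4 = a.a.0 | a.0 ⊢ ··a··> p8, ··a··> p9
  p5 = a.(0 + 0)\{a} | (0 + 0)\{a} ⊢ ··a··> p6
  p6 = (0 + 0)\{a} | (0 + 0)\{a} ⊢ (no moves)
  p7 = 0 | a.a.0 ⊢ ··a··> p10
  p8 = a.0 | a.0 ⊢ ··a··> p10, ··a··> p11
  p9 = a.a.0 | 0 ⊢ ··a··> p11
  p10 = 0 | a.0 ⊢ ··a··> p12
  p11 = a.0 | 0 ⊢ ··a··> p12
  p12 = 0 | 0 ⊢ (no moves)
LTS(Q): 13 reachable states
  q0 = a.(0 + 0)\{a} | a.(0 + 0)\{a} + ((a.b.0)\{b} + a.a.0 | a.a.0) ⊢ ··a··> q1, ··a··> q2, ··a··> q3, ··a··> q4, ··a··> q5
  q1 = (0 + 0)\{a} | a.(0 + 0)\{a} ⊢ ··a··> q6
  q2 = (b.0)\{b} ⊢ (no moves)
  q3 = a.(0 + 0)\{a} | (0 + 0)\{a} ⊢ ··a··> q6
  q4 = a.0 | a.a.0 ⊢ ··a··> q7, ··a··> q8
  q5 = a.a.0 | a.0 ⊢ ··a··> q8, ··a··> q9
  q6 = (0 + 0)\{a} | (0 + 0)\{a} ⊢ (no moves)
  q7 = 0 | a.a.0 ⊢ ··a··> q10
  q8 = a.0 | a.0 ⊢ ··a··> q10, ··a··> q11
  q9 = a.a.0 | 0 ⊢ ··a··> q11
  q10 = 0 | a.0 ⊢ ··a··> q12
  q11 = a.0 | 0 ⊢ ··a··> q12
  q12 = 0 | 0 ⊢ (no moves)
Trace ⟨b⟩ through P, begin at {p0}:
  [1] b ⇒ {p5}
  P completes σ.
Trace ⟨b⟩ through Q, begin at {q0}:
  [1] b ⇒ ∅ (Q stuck)

trace-distinct — witness ⟨b⟩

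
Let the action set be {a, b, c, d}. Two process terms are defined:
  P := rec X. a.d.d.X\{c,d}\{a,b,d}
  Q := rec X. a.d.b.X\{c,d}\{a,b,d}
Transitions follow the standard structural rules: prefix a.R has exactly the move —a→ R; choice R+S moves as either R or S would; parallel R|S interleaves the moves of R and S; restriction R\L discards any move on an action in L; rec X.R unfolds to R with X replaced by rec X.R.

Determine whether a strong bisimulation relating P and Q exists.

not bisimilar

Reachable graph of P (4 states):
  p0 = rec X. a.d.d.X\{c,d}\{a,b,d} has moves --a--▸ p1
  p1 = d.d.(rec X. a.d.d.X\{c,d}\{a,b,d})\{c,d}\{a,b,d} has moves --d--▸ p2
  p2 = d.(rec X. a.d.d.X\{c,d}\{a,b,d})\{c,d}\{a,b,d} has moves --d--▸ p3
  p3 = (rec X. a.d.d.X\{c,d}\{a,b,d})\{c,d}\{a,b,d} has moves deadlocked
Reachable graph of Q (4 states):
  q0 = rec X. a.d.b.X\{c,d}\{a,b,d} has moves --a--▸ q1
  q1 = d.b.(rec X. a.d.b.X\{c,d}\{a,b,d})\{c,d}\{a,b,d} has moves --d--▸ q2
  q2 = b.(rec X. a.d.b.X\{c,d}\{a,b,d})\{c,d}\{a,b,d} has moves --b--▸ q3
  q3 = (rec X. a.d.b.X\{c,d}\{a,b,d})\{c,d}\{a,b,d} has moves deadlocked
Coarsest stable partition (strong bisimilarity classes):
  B0 = {p0}
  B1 = {p1}
  B2 = {p2}
  B3 = {p3, q3}
  B4 = {q0}
  B5 = {q1}
  B6 = {q2}
p0 ∈ B0, q0 ∈ B4 → different blocks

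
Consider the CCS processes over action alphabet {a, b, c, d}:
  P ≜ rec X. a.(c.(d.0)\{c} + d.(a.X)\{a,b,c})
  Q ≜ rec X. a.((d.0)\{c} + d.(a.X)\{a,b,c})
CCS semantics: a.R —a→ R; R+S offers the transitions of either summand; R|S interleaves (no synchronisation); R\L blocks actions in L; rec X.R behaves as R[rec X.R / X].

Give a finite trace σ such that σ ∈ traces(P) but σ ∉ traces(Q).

ac

P's transition system — 5 states:
  s0 = rec X. a.(c.(d.0)\{c} + d.(a.X)\{a,b,c}) :: =a=> s1
  s1 = c.(d.0)\{c} + d.(a.(rec X. a.(c.(d.0)\{c} + d.(a.X)\{a,b,c})))\{a,b,c} :: =c=> s2, =d=> s3
  s2 = (d.0)\{c} :: =d=> s4
  s3 = (a.(rec X. a.(c.(d.0)\{c} + d.(a.X)\{a,b,c})))\{a,b,c} :: deadlocked
  s4 = 0\{c} :: deadlocked
Q's transition system — 4 states:
  t0 = rec X. a.((d.0)\{c} + d.(a.X)\{a,b,c}) :: =a=> t1
  t1 = (d.0)\{c} + d.(a.(rec X. a.((d.0)\{c} + d.(a.X)\{a,b,c})))\{a,b,c} :: =d=> t2, =d=> t3
  t2 = (a.(rec X. a.((d.0)\{c} + d.(a.X)\{a,b,c})))\{a,b,c} :: deadlocked
  t3 = 0\{c} :: deadlocked
Trace ⟨ac⟩ through P, begin at {s0}:
  step 1 (a): {s1}
  step 2 (c): {s2}
  ✓ P
Trace ⟨ac⟩ through Q, begin at {t0}:
  step 1 (a): {t1}
  step 2 (c): ∅  — Q cannot continue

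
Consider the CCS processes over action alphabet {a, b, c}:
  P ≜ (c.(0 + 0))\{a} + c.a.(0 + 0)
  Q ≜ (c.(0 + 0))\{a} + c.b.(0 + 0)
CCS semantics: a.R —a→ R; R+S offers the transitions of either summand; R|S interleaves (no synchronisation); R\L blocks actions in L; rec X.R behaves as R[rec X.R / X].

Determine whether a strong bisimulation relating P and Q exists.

LTS(P): 4 reachable states
  p0 = (c.(0 + 0))\{a} + c.a.(0 + 0) has moves =c=> p1, =c=> p2
  p1 = (0 + 0)\{a} has moves stopped
  p2 = a.(0 + 0) has moves =a=> p3
  p3 = 0 + 0 has moves stopped
LTS(Q): 4 reachable states
  q0 = (c.(0 + 0))\{a} + c.b.(0 + 0) has moves =c=> q1, =c=> q2
  q1 = (0 + 0)\{a} has moves stopped
  q2 = b.(0 + 0) has moves =b=> q3
  q3 = 0 + 0 has moves stopped
Coarsest stable partition (strong bisimilarity classes):
  B0 = {p0}
  B1 = {p1, p3, q1, q3}
  B2 = {p2}
  B3 = {q0}
  B4 = {q2}
p0 ∈ B0, q0 ∈ B3 → different blocks

NO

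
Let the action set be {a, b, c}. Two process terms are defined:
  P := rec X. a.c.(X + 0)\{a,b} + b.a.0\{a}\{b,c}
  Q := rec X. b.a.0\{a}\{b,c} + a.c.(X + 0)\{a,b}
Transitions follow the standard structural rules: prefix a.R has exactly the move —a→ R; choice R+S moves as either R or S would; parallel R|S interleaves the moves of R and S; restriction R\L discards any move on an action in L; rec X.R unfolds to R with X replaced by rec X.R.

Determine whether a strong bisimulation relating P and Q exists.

P ~ Q

Reachable graph of P (5 states):
  u0 = rec X. a.c.(X + 0)\{a,b} + b.a.0\{a}\{b,c} ⊢ ··a··> u1, ··b··> u2
  u1 = c.((rec X. a.c.(X + 0)\{a,b} + b.a.0\{a}\{b,c}) + 0)\{a,b} ⊢ ··c··> u3
  u2 = a.0\{a}\{b,c} ⊢ ··a··> u4
  u3 = ((rec X. a.c.(X + 0)\{a,b} + b.a.0\{a}\{b,c}) + 0)\{a,b} ⊢ ·
  u4 = 0\{a}\{b,c} ⊢ ·
Reachable graph of Q (5 states):
  v0 = rec X. b.a.0\{a}\{b,c} + a.c.(X + 0)\{a,b} ⊢ ··a··> v1, ··b··> v2
  v1 = c.((rec X. b.a.0\{a}\{b,c} + a.c.(X + 0)\{a,b}) + 0)\{a,b} ⊢ ··c··> v3
  v2 = a.0\{a}\{b,c} ⊢ ··a··> v4
  v3 = ((rec X. b.a.0\{a}\{b,c} + a.c.(X + 0)\{a,b}) + 0)\{a,b} ⊢ ·
  v4 = 0\{a}\{b,c} ⊢ ·
Coarsest stable partition (strong bisimilarity classes):
  B0 = {u0, v0}
  B1 = {u2, v2}
  B2 = {u3, u4, v3, v4}
  B3 = {u1, v1}
u0 ∈ B0, v0 ∈ B0 → same block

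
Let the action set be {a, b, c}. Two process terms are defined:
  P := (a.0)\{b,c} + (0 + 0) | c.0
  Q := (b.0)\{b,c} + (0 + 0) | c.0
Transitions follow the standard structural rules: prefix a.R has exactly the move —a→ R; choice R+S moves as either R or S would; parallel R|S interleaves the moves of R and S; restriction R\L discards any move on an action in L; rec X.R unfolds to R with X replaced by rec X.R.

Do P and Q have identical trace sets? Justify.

traces(P) ≠ traces(Q) — witness ⟨a⟩

LTS(P): 3 reachable states
  u0 = (a.0)\{b,c} + (0 + 0) | c.0 → -a-> u1, -c-> u2
  u1 = 0\{b,c} → ∅
  u2 = (0 + 0) | 0 → ∅
LTS(Q): 2 reachable states
  v0 = (b.0)\{b,c} + (0 + 0) | c.0 → -c-> v1
  v1 = (0 + 0) | 0 → ∅
Run σ = ⟨a⟩ on P: start {u0}
  step 1 (a): {u1}
  — P admits the full trace.
Run σ = ⟨a⟩ on Q: start {v0}
  step 1 (a): ∅ (Q stuck)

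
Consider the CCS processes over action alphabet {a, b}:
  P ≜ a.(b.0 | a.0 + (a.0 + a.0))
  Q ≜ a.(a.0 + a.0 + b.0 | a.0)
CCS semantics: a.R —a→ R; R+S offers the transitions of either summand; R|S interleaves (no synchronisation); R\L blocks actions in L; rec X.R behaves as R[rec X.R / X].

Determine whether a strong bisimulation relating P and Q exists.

P ~ Q

LTS(P): 6 reachable states
  m0 = a.(b.0 | a.0 + (a.0 + a.0)) | ··a··> m1
  m1 = b.0 | a.0 + (a.0 + a.0) | ··a··> m2, ··a··> m3, ··b··> m4
  m2 = 0 | ·
  m3 = b.0 | 0 | ··b··> m5
  m4 = 0 | a.0 | ··a··> m5
  m5 = 0 | 0 | ·
LTS(Q): 6 reachable states
  n0 = a.(a.0 + a.0 + b.0 | a.0) | ··a··> n1
  n1 = a.0 + a.0 + b.0 | a.0 | ··a··> n2, ··a··> n3, ··b··> n4
  n2 = 0 | ·
  n3 = b.0 | 0 | ··b··> n5
  n4 = 0 | a.0 | ··a··> n5
  n5 = 0 | 0 | ·
Bisimilarity quotient blocks:
  B0 = {m0, n0}
  B1 = {m1, n1}
  B2 = {m2, m5, n2, n5}
  B3 = {m4, n4}
  B4 = {m3, n3}
m0 ∈ B0, n0 ∈ B0 → same block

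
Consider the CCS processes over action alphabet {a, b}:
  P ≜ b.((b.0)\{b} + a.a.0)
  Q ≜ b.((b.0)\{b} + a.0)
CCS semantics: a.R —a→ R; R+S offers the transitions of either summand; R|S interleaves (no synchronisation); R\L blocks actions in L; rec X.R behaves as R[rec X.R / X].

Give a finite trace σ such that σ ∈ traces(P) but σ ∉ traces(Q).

P's transition system — 4 states:
  u0 = b.((b.0)\{b} + a.a.0) → —b→ u1
  u1 = (b.0)\{b} + a.a.0 → —a→ u2
  u2 = a.0 → —a→ u3
  u3 = 0 → (no moves)
Q's transition system — 3 states:
  v0 = b.((b.0)\{b} + a.0) → —b→ v1
  v1 = (b.0)\{b} + a.0 → —a→ v2
  v2 = 0 → (no moves)
Trace ⟨baa⟩ through P, begin at {u0}:
  after b @ step 1: {u1}
  after a @ step 2: {u2}
  after a @ step 3: {u3}
  P completes σ.
Trace ⟨baa⟩ through Q, begin at {v0}:
  after b @ step 1: {v1}
  after a @ step 2: {v2}
  after a @ step 3: no successor for Q

baa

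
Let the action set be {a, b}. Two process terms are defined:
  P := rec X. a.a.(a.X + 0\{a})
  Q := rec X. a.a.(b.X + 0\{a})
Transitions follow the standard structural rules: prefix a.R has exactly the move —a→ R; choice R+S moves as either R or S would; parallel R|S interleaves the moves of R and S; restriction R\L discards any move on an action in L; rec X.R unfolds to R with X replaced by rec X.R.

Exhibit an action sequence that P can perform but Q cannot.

aaa

P's transition system — 3 states:
  u0 = rec X. a.a.(a.X + 0\{a}) | -a-> u1
  u1 = a.(a.(rec X. a.a.(a.X + 0\{a})) + 0\{a}) | -a-> u2
  u2 = a.(rec X. a.a.(a.X + 0\{a})) + 0\{a} | -a-> u0
Q's transition system — 3 states:
  v0 = rec X. a.a.(b.X + 0\{a}) | -a-> v1
  v1 = a.(b.(rec X. a.a.(b.X + 0\{a})) + 0\{a}) | -a-> v2
  v2 = b.(rec X. a.a.(b.X + 0\{a})) + 0\{a} | -b-> v0
Executing aaa from P (initial set {u0}):
  step 1 (a): {u1}
  step 2 (a): {u2}
  step 3 (a): {u0}
  — P admits the full trace.
Executing aaa from Q (initial set {v0}):
  step 1 (a): {v1}
  step 2 (a): {v2}
  step 3 (a): ∅ (Q stuck)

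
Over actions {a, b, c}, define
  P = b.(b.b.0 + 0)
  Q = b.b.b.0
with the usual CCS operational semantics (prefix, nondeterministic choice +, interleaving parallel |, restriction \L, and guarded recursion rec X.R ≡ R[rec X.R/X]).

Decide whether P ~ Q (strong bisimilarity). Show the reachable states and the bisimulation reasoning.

LTS(P): 4 reachable states
  m0 = b.(b.b.0 + 0) has moves —b→ m1
  m1 = b.b.0 + 0 has moves —b→ m2
  m2 = b.0 has moves —b→ m3
  m3 = 0 has moves ·
LTS(Q): 4 reachable states
  n0 = b.b.b.0 has moves —b→ n1
  n1 = b.b.0 has moves —b→ n2
  n2 = b.0 has moves —b→ n3
  n3 = 0 has moves ·
Coarsest stable partition (strong bisimilarity classes):
  B0 = {m0, n0}
  B1 = {m1, n1}
  B2 = {m2, n2}
  B3 = {m3, n3}
m0 ∈ B0, n0 ∈ B0 → same block

bisimilar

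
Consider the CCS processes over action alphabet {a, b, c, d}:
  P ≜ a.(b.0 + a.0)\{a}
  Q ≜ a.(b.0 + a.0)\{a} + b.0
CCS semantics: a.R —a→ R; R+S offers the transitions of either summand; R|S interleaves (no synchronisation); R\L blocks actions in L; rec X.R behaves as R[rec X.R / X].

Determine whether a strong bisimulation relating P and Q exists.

not bisimilar

LTS(P): 3 reachable states
  m0 = a.(b.0 + a.0)\{a} has moves =a=> m1
  m1 = (b.0 + a.0)\{a} has moves =b=> m2
  m2 = 0\{a} has moves (no moves)
LTS(Q): 4 reachable states
  n0 = a.(b.0 + a.0)\{a} + b.0 has moves =a=> n1, =b=> n2
  n1 = (b.0 + a.0)\{a} has moves =b=> n3
  n2 = 0 has moves (no moves)
  n3 = 0\{a} has moves (no moves)
Partition-refinement fixed point:
  B0 = {m0}
  B1 = {m1, n1}
  B2 = {m2, n2, n3}
  B3 = {n0}
m0 ∈ B0, n0 ∈ B3 → different blocks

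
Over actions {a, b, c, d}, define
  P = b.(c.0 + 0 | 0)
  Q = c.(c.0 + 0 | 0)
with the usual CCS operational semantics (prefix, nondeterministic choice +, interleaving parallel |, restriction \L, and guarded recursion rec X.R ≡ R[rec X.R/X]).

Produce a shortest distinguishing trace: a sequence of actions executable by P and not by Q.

b

Reachable graph of P (3 states):
  m0 = b.(c.0 + 0 | 0) | —b→ m1
  m1 = c.0 + 0 | 0 | —c→ m2
  m2 = 0 | ·
Reachable graph of Q (3 states):
  n0 = c.(c.0 + 0 | 0) | —c→ n1
  n1 = c.0 + 0 | 0 | —c→ n2
  n2 = 0 | ·
Executing b from P (initial set {m0}):
  [1] b ⇒ {m1}
  P completes σ.
Executing b from Q (initial set {n0}):
  [1] b ⇒ no successor for Q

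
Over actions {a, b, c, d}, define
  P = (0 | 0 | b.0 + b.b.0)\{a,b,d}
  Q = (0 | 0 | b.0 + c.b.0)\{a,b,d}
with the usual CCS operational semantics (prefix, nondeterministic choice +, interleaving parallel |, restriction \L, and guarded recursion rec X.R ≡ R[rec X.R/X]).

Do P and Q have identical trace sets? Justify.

NO — witness ⟨c⟩

LTS(P): 1 reachable states
  p0 = (0 | 0 | b.0 + b.b.0)\{a,b,d} has moves ·
LTS(Q): 2 reachable states
  q0 = (0 | 0 | b.0 + c.b.0)\{a,b,d} has moves ··c··> q1
  q1 = (b.0)\{a,b,d} has moves ·
Executing c from Q (initial set {q0}):
  after c @ step 1: {q1}
  Q completes σ.
Executing c from P (initial set {p0}):
  after c @ step 1: ∅  — P cannot continue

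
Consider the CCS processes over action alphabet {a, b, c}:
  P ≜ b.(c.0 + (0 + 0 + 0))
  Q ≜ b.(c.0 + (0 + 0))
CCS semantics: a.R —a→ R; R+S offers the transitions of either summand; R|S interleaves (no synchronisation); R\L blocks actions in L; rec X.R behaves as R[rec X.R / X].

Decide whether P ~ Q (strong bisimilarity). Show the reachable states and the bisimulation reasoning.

YES

Reachable graph of P (3 states):
  u0 = b.(c.0 + (0 + 0 + 0)) | ··b··> u1
  u1 = c.0 + (0 + 0 + 0) | ··c··> u2
  u2 = 0 | stopped
Reachable graph of Q (3 states):
  v0 = b.(c.0 + (0 + 0)) | ··b··> v1
  v1 = c.0 + (0 + 0) | ··c··> v2
  v2 = 0 | stopped
Partition-refinement fixed point:
  B0 = {u0, v0}
  B1 = {u1, v1}
  B2 = {u2, v2}
u0 ∈ B0, v0 ∈ B0 → same block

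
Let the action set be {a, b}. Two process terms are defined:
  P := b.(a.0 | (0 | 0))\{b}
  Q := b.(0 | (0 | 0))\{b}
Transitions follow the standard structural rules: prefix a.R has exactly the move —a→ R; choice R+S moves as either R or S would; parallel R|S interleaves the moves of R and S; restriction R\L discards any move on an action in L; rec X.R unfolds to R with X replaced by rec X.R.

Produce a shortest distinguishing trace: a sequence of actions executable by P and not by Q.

Reachable graph of P (3 states):
  p0 = b.(a.0 | (0 | 0))\{b} → -b-> p1
  p1 = (a.0 | (0 | 0))\{b} → -a-> p2
  p2 = (0 | (0 | 0))\{b} → ∅
Reachable graph of Q (2 states):
  q0 = b.(0 | (0 | 0))\{b} → -b-> q1
  q1 = (0 | (0 | 0))\{b} → ∅
Trace ⟨ba⟩ through P, begin at {p0}:
  step 1 (b): {p1}
  step 2 (a): {p2}
  P completes σ.
Trace ⟨ba⟩ through Q, begin at {q0}:
  step 1 (b): {q1}
  step 2 (a): ∅ (Q stuck)

ba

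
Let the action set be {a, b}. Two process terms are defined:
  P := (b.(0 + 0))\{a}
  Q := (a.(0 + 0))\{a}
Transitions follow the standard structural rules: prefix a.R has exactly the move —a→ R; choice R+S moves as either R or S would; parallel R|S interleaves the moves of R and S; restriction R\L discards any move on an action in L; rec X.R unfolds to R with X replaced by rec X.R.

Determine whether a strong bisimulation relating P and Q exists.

P ≁ Q

LTS(P): 2 reachable states
  m0 = (b.(0 + 0))\{a} has moves --b--▸ m1
  m1 = (0 + 0)\{a} has moves ·
LTS(Q): 1 reachable states
  n0 = (a.(0 + 0))\{a} has moves ·
Bisimilarity quotient blocks:
  B0 = {m0}
  B1 = {m1, n0}
m0 ∈ B0, n0 ∈ B1 → different blocks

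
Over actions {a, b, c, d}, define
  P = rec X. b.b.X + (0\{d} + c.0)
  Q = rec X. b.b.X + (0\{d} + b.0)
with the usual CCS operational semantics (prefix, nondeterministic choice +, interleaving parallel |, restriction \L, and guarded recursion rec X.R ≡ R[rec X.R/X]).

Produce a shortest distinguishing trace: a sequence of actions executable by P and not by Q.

P's transition system — 3 states:
  s0 = rec X. b.b.X + (0\{d} + c.0) ⊢ --b--▸ s1, --c--▸ s2
  s1 = b.(rec X. b.b.X + (0\{d} + c.0)) ⊢ --b--▸ s0
  s2 = 0 ⊢ (no moves)
Q's transition system — 3 states:
  t0 = rec X. b.b.X + (0\{d} + b.0) ⊢ --b--▸ t1, --b--▸ t2
  t1 = 0 ⊢ (no moves)
  t2 = b.(rec X. b.b.X + (0\{d} + b.0)) ⊢ --b--▸ t0
Trace ⟨c⟩ through P, begin at {s0}:
  [1] c ⇒ {s2}
  — P admits the full trace.
Trace ⟨c⟩ through Q, begin at {t0}:
  [1] c ⇒ ∅  — Q cannot continue

c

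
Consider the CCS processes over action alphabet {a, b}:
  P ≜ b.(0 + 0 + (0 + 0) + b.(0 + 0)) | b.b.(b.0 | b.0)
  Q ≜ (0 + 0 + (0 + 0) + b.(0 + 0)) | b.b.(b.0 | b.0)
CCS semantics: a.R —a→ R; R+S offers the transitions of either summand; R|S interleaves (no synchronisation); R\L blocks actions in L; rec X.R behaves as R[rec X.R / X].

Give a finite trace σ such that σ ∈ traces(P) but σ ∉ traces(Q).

P's transition system — 18 states:
  p0 = b.(0 + 0 + (0 + 0) + b.(0 + 0)) | b.b.(b.0 | b.0) → --b--▸ p1, --b--▸ p2
  p1 = (0 + 0 + (0 + 0) + b.(0 + 0)) | b.b.(b.0 | b.0) → --b--▸ p3, --b--▸ p4
  p2 = b.(0 + 0 + (0 + 0) + b.(0 + 0)) | b.(b.0 | b.0) → --b--▸ p3, --b--▸ p5
  p3 = (0 + 0 + (0 + 0) + b.(0 + 0)) | b.(b.0 | b.0) → --b--▸ p6, --b--▸ p7
  p4 = (0 + 0) | b.b.(b.0 | b.0) → --b--▸ p7
  p5 = b.(0 + 0 + (0 + 0) + b.(0 + 0)) | (b.0 | b.0) → --b--▸ p6, --b--▸ p8, --b--▸ p9
  p6 = (0 + 0 + (0 + 0) + b.(0 + 0)) | (b.0 | b.0) → --b--▸ p10, --b--▸ p11, --b--▸ p12
  p7 = (0 + 0) | b.(b.0 | b.0) → --b--▸ p12
  p8 = b.(0 + 0 + (0 + 0) + b.(0 + 0)) | (0 | b.0) → --b--▸ p10, --b--▸ p13
  p9 = b.(0 + 0 + (0 + 0) + b.(0 + 0)) | (b.0 | 0) → --b--▸ p11, --b--▸ p13
  p10 = (0 + 0 + (0 + 0) + b.(0 + 0)) | (0 | b.0) → --b--▸ p14, --b--▸ p15
  p11 = (0 + 0 + (0 + 0) + b.(0 + 0)) | (b.0 | 0) → --b--▸ p14, --b--▸ p16
  p12 = (0 + 0) | (b.0 | b.0) → --b--▸ p15, --b--▸ p16
  p13 = b.(0 + 0 + (0 + 0) + b.(0 + 0)) | (0 | 0) → --b--▸ p14
  p14 = (0 + 0 + (0 + 0) + b.(0 + 0)) | (0 | 0) → --b--▸ p17
  p15 = (0 + 0) | (0 | b.0) → --b--▸ p17
  p16 = (0 + 0) | (b.0 | 0) → --b--▸ p17
  p17 = (0 + 0) | (0 | 0) → ·
Q's transition system — 12 states:
  q0 = (0 + 0 + (0 + 0) + b.(0 + 0)) | b.b.(b.0 | b.0) → --b--▸ q1, --b--▸ q2
  q1 = (0 + 0 + (0 + 0) + b.(0 + 0)) | b.(b.0 | b.0) → --b--▸ q3, --b--▸ q4
  q2 = (0 + 0) | b.b.(b.0 | b.0) → --b--▸ q4
  q3 = (0 + 0 + (0 + 0) + b.(0 + 0)) | (b.0 | b.0) → --b--▸ q5, --b--▸ q6, --b--▸ q7
  q4 = (0 + 0) | b.(b.0 | b.0) → --b--▸ q7
  q5 = (0 + 0 + (0 + 0) + b.(0 + 0)) | (0 | b.0) → --b--▸ q8, --b--▸ q9
  q6 = (0 + 0 + (0 + 0) + b.(0 + 0)) | (b.0 | 0) → --b--▸ q10, --b--▸ q8
  q7 = (0 + 0) | (b.0 | b.0) → --b--▸ q10, --b--▸ q9
  q8 = (0 + 0 + (0 + 0) + b.(0 + 0)) | (0 | 0) → --b--▸ q11
  q9 = (0 + 0) | (0 | b.0) → --b--▸ q11
  q10 = (0 + 0) | (b.0 | 0) → --b--▸ q11
  q11 = (0 + 0) | (0 | 0) → ·
Trace ⟨bbbbbb⟩ through P, begin at {p0}:
  step 1 (b): {p1, p2}
  step 2 (b): {p3, p4, p5}
  step 3 (b): {p6, p7, p8, p9}
  step 4 (b): {p10, p11, p12, p13}
  step 5 (b): {p14, p15, p16}
  step 6 (b): {p17}
  — P admits the full trace.
Trace ⟨bbbbbb⟩ through Q, begin at {q0}:
  step 1 (b): {q1, q2}
  step 2 (b): {q3, q4}
  step 3 (b): {q5, q6, q7}
  step 4 (b): {q10, q8, q9}
  step 5 (b): {q11}
  step 6 (b): ∅ (Q stuck)

bbbbbb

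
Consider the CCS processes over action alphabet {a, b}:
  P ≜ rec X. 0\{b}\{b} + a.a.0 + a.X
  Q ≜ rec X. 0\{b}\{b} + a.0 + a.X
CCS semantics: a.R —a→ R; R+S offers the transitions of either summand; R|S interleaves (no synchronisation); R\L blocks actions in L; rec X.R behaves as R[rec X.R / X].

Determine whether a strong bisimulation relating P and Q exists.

Reachable graph of P (3 states):
  m0 = rec X. 0\{b}\{b} + a.a.0 + a.X | =a=> m0, =a=> m1
  m1 = a.0 | =a=> m2
  m2 = 0 | ·
Reachable graph of Q (2 states):
  n0 = rec X. 0\{b}\{b} + a.0 + a.X | =a=> n0, =a=> n1
  n1 = 0 | ·
Coarsest stable partition (strong bisimilarity classes):
  B0 = {m0}
  B1 = {m1}
  B2 = {m2, n1}
  B3 = {n0}
m0 ∈ B0, n0 ∈ B3 → different blocks

P ≁ Q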